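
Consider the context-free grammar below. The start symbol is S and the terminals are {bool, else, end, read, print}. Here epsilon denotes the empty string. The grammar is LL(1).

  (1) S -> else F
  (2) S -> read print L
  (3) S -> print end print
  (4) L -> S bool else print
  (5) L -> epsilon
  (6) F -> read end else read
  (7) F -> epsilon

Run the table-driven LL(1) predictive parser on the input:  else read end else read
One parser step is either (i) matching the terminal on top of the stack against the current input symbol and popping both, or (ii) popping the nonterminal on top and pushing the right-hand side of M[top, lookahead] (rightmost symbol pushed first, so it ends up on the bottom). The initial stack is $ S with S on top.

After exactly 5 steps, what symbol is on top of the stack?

else

step 1: stack=$ S  input=else read end else read $  — expand S -> else F
step 2: stack=$ F else  input=else read end else read $  — match else
step 3: stack=$ F  input=read end else read $  — expand F -> read end else read
step 4: stack=$ read else end read  input=read end else read $  — match read
step 5: stack=$ read else end  input=end else read $  — match end
Stack after step 5: $ read else (top = else).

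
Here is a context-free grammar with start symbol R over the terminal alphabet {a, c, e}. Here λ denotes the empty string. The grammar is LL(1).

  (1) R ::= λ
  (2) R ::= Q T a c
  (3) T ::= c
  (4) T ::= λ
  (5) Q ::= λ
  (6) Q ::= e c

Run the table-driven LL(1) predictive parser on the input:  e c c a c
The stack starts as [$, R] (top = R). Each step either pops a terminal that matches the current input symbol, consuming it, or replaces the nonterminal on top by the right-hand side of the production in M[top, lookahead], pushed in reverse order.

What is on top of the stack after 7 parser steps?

c

step 1: stack=$ R  input=e c c a c $  — expand R ::= Q T a c
step 2: stack=$ c a T Q  input=e c c a c $  — expand Q ::= e c
step 3: stack=$ c a T c e  input=e c c a c $  — match e
step 4: stack=$ c a T c  input=c c a c $  — match c
step 5: stack=$ c a T  input=c a c $  — expand T ::= c
step 6: stack=$ c a c  input=c a c $  — match c
step 7: stack=$ c a  input=a c $  — match a
Stack after step 7: $ c (top = c).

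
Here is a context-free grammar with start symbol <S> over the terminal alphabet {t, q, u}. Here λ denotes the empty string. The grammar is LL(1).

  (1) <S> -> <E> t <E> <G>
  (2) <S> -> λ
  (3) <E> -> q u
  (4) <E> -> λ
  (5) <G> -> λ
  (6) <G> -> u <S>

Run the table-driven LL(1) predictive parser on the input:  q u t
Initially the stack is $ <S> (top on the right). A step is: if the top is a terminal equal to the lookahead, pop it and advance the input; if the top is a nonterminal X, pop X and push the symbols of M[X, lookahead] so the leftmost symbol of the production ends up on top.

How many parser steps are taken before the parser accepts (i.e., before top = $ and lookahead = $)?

step 1: stack=$ <S>  input=q u t $  — expand <S> -> <E> t <E> <G>
step 2: stack=$ <G> <E> t <E>  input=q u t $  — expand <E> -> q u
step 3: stack=$ <G> <E> t u q  input=q u t $  — match q
step 4: stack=$ <G> <E> t u  input=u t $  — match u
step 5: stack=$ <G> <E> t  input=t $  — match t
step 6: stack=$ <G> <E>  input=$  — expand <E> -> λ
step 7: stack=$ <G>  input=$  — expand <G> -> λ
Accept reached after 7 steps.

7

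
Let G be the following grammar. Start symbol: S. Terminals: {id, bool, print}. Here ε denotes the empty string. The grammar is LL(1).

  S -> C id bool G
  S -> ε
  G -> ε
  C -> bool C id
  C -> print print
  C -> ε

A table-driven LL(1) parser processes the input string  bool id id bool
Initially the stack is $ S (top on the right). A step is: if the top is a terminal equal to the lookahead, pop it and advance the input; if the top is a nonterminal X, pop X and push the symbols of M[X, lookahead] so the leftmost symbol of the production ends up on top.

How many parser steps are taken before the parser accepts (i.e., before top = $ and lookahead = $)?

step 1: stack=$ S  input=bool id id bool $  — expand S -> C id bool G
step 2: stack=$ G bool id C  input=bool id id bool $  — expand C -> bool C id
step 3: stack=$ G bool id id C bool  input=bool id id bool $  — match bool
step 4: stack=$ G bool id id C  input=id id bool $  — expand C -> ε
step 5: stack=$ G bool id id  input=id id bool $  — match id
step 6: stack=$ G bool id  input=id bool $  — match id
step 7: stack=$ G bool  input=bool $  — match bool
step 8: stack=$ G  input=$  — expand G -> ε
Accept reached after 8 steps.

8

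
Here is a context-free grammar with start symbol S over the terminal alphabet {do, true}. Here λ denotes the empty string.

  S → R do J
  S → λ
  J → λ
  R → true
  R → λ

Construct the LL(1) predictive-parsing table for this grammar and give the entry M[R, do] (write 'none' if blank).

FIRST(J): from J→λ we get {λ}. So FIRST(J) = {λ}.
FIRST(R): from R→true we get {true}; from R→λ we get {λ}. So FIRST(R) = {λ, true}.
FIRST(S): from S→R do J we get {do, true}; from S→λ we get {λ}. So FIRST(S) = {λ, do, true}.
FOLLOW(S) includes $ since S is the start symbol.
FOLLOW(R): in S→R do J, R is followed by do J with FIRST {do}. Thus FOLLOW(R) = {do}.
For R → true: FIRST(true) = {true}, so it goes in M[R, t] for t ∈ {true}.
For R → λ: FIRST(λ) = {λ}, so it goes in M[R, t] for t ∈ {}; since λ ∈ FIRST, also for every t ∈ FOLLOW(R) = {do}.

R → λ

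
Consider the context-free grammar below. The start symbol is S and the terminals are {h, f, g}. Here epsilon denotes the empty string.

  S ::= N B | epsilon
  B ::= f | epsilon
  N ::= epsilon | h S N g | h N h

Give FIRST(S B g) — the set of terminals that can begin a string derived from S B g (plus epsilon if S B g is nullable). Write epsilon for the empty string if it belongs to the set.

{f, g, h}

FIRST(B): from B::=f we get {f}; from B::=epsilon we get {epsilon}. So FIRST(B) = {epsilon, f}.
FIRST(N): from N::=epsilon we get {epsilon}; from N::=h S N g we get {h}; from N::=h N h we get {h}. So FIRST(N) = {epsilon, h}.
FIRST(S): from S::=N B we get {epsilon, f, h}; from S::=epsilon we get {epsilon}. So FIRST(S) = {epsilon, f, h}.
FIRST(S B g): take FIRST of each symbol in turn, carrying on past any symbol whose FIRST contains epsilon; result {f, g, h}.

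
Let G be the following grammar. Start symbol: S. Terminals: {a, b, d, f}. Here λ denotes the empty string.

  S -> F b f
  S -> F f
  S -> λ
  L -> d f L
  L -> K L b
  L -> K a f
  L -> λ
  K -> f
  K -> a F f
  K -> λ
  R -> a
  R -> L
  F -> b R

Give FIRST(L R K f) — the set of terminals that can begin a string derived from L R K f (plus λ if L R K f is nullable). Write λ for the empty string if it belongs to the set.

{a, b, d, f}

FIRST(K): from K->f we get {f}; from K->a F f we get {a}; from K->λ we get {λ}. So FIRST(K) = {λ, a, f}.
FIRST(F): from F->b R we get {b}. So FIRST(F) = {b}.
FIRST(S): from S->F b f we get {b}; from S->F f we get {b}; from S->λ we get {λ}. So FIRST(S) = {λ, b}.
FIRST(L): from L->d f L we get {d}; from L->K L b we get {a, b, d, f}; from L->K a f we get {a, f}; from L->λ we get {λ}. So FIRST(L) = {λ, a, b, d, f}.
FIRST(R): from R->a we get {a}; from R->L we get {λ, a, b, d, f}. So FIRST(R) = {λ, a, b, d, f}.
FIRST(L R K f): take FIRST of each symbol in turn, carrying on past any symbol whose FIRST contains λ; result {a, b, d, f}.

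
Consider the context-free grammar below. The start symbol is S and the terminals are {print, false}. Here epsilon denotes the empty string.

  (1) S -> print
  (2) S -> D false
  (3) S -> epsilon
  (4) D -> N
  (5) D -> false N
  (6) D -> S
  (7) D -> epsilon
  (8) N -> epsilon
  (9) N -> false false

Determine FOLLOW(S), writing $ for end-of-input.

{$, false}

FIRST(N) = {epsilon, false}
FIRST(S) = {epsilon, false, print}  (via D false)
FIRST(D) = {epsilon, false, print}  (via N, S)
FOLLOW(S) includes $ since S is the start symbol.
FOLLOW(D): in S->D false, D is followed by false with FIRST {false}. Thus FOLLOW(D) = {false}.
FOLLOW(S): in D->S, the suffix after S is empty, so FOLLOW(S) ⊇ FOLLOW(D) = {false}. Thus FOLLOW(S) = {$, false}.
FOLLOW(N): in D->N, the suffix after N is empty, so FOLLOW(N) ⊇ FOLLOW(D) = {false}; in D->false N, the suffix after N is empty, so FOLLOW(N) ⊇ FOLLOW(D) = {false}. Thus FOLLOW(N) = {false}.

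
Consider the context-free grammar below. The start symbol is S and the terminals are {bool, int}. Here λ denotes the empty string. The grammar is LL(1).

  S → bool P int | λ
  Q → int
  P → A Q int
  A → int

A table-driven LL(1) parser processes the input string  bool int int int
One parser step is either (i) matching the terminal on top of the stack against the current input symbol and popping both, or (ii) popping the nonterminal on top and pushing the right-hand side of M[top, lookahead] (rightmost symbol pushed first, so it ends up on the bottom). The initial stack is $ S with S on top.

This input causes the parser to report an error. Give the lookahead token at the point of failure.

step 1: stack=$ S  input=bool int int int $  — expand S → bool P int
step 2: stack=$ int P bool  input=bool int int int $  — match bool
step 3: stack=$ int P  input=int int int $  — expand P → A Q int
step 4: stack=$ int int Q A  input=int int int $  — expand A → int
step 5: stack=$ int int Q int  input=int int int $  — match int
step 6: stack=$ int int Q  input=int int $  — expand Q → int
step 7: stack=$ int int int  input=int int $  — match int
step 8: stack=$ int int  input=int $  — match int
step 9: stack=$ int  input=$  — error: top is terminal int but lookahead is $

$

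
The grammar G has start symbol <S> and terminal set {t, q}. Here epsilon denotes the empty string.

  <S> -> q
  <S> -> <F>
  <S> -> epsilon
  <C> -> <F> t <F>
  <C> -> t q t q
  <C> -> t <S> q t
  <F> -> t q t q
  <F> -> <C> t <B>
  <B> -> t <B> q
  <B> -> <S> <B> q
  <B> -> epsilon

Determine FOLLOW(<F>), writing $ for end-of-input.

FIRST(<S>) = {epsilon, q, t}  (via <F>)
FIRST(<B>) = {epsilon, q, t}  (via <S> <B> q)
FIRST(<C>) = {t}  (via <F> t <F>)
FIRST(<F>) = {t}  (via <C> t <B>)
FOLLOW(<S>) includes $ since <S> is the start symbol.
FOLLOW(<S>): in <C>->t <S> q t, <S> is followed by q t with FIRST {q}; in <B>-><S> <B> q, <S> is followed by <B> q with FIRST {q, t}. Thus FOLLOW(<S>) = {$, q, t}.
FOLLOW(<C>): in <F>-><C> t <B>, <C> is followed by t <B> with FIRST {t}. Thus FOLLOW(<C>) = {t}.
FOLLOW(<F>): in <S>-><F>, the suffix after <F> is empty, so FOLLOW(<F>) ⊇ FOLLOW(<S>) = {$, q, t}; in <C>-><F> t <F> (occurrence 1), <F> is followed by t <F> with FIRST {t}; in <C>-><F> t <F> (occurrence 2), the suffix after <F> is empty, so FOLLOW(<F>) ⊇ FOLLOW(<C>) = {t}. Thus FOLLOW(<F>) = {$, q, t}.
FOLLOW(<B>): in <F>-><C> t <B>, the suffix after <B> is empty, so FOLLOW(<B>) ⊇ FOLLOW(<F>) = {$, q, t}; in <B>->t <B> q, <B> is followed by q with FIRST {q}; in <B>-><S> <B> q, <B> is followed by q with FIRST {q}. Thus FOLLOW(<B>) = {$, q, t}.

{$, q, t}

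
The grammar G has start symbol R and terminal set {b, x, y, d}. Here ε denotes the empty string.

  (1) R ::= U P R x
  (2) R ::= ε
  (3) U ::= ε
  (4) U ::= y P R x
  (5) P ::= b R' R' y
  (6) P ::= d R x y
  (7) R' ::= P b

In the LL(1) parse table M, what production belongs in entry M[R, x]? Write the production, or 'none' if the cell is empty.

R ::= ε

FIRST(U): from U::=ε we get {ε}; from U::=y P R x we get {y}. So FIRST(U) = {ε, y}.
FIRST(P): from P::=b R' R' y we get {b}; from P::=d R x y we get {d}. So FIRST(P) = {b, d}.
FIRST(R): from R::=U P R x we get {b, d, y}; from R::=ε we get {ε}. So FIRST(R) = {ε, b, d, y}.
FIRST(R'): from R'::=P b we get {b, d}. So FIRST(R') = {b, d}.
FOLLOW(R) includes $ since R is the start symbol.
FOLLOW(R): in R::=U P R x, R is followed by x with FIRST {x}; in U::=y P R x, R is followed by x with FIRST {x}; in P::=d R x y, R is followed by x y with FIRST {x}. Thus FOLLOW(R) = {$, x}.
For R ::= U P R x: FIRST(U P R x) = {b, d, y}, so it goes in M[R, t] for t ∈ {b, d, y}.
For R ::= ε: FIRST(ε) = {ε}, so it goes in M[R, t] for t ∈ {}; since ε ∈ FIRST, also for every t ∈ FOLLOW(R) = {$, x}.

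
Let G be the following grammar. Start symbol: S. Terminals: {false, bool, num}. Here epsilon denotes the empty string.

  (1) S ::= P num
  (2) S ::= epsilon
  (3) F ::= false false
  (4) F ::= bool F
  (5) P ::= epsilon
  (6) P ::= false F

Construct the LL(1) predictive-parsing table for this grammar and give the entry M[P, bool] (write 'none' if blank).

FIRST(F) = {bool, false}
FIRST(P) = {epsilon, false}
FIRST(S) = {epsilon, false, num}  (via P num)
FOLLOW(S) includes $ since S is the start symbol.
FOLLOW(P): in S::=P num, P is followed by num with FIRST {num}. Thus FOLLOW(P) = {num}.
For P ::= epsilon: FIRST(epsilon) = {epsilon}, so it goes in M[P, t] for t ∈ {}; since epsilon ∈ FIRST, also for every t ∈ FOLLOW(P) = {num}.
For P ::= false F: FIRST(false F) = {false}, so it goes in M[P, t] for t ∈ {false}.
None of these place a production in M[P, bool].

none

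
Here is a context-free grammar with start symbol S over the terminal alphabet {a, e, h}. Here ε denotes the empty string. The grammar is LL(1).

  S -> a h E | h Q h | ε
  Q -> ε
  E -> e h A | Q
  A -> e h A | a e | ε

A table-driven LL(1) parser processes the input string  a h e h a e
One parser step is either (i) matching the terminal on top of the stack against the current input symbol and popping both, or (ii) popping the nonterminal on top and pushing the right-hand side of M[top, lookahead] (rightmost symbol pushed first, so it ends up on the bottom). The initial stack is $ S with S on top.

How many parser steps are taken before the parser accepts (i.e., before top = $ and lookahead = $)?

     Stack    Input          Action
  1  $ S      a h e h a e $  expand S -> a h E
  2  $ E h a  a h e h a e $  match a
  3  $ E h    h e h a e $    match h
  4  $ E      e h a e $      expand E -> e h A
  5  $ A h e  e h a e $      match e
  6  $ A h    h a e $        match h
  7  $ A      a e $          expand A -> a e
  8  $ e a    a e $          match a
  9  $ e      e $            match e
Accept reached after 9 steps.

9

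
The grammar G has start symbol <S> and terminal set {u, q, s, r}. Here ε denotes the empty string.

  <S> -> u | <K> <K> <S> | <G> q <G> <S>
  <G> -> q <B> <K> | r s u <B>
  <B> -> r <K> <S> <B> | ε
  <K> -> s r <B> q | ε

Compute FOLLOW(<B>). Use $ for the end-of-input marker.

FIRST(<G>): from <G>->q <B> <K> we get {q}; from <G>->r s u <B> we get {r}. So FIRST(<G>) = {q, r}.
FIRST(<B>): from <B>->r <K> <S> <B> we get {r}; from <B>->ε we get {ε}. So FIRST(<B>) = {ε, r}.
FIRST(<K>): from <K>->s r <B> q we get {s}; from <K>->ε we get {ε}. So FIRST(<K>) = {ε, s}.
FIRST(<S>): from <S>->u we get {u}; from <S>-><K> <K> <S> we get {q, r, s, u}; from <S>-><G> q <G> <S> we get {q, r}. So FIRST(<S>) = {q, r, s, u}.
FOLLOW(<S>) includes $ since <S> is the start symbol.
FOLLOW(<G>): in <S>-><G> q <G> <S> (occurrence 1), <G> is followed by q <G> <S> with FIRST {q}; in <S>-><G> q <G> <S> (occurrence 2), <G> is followed by <S> with FIRST {q, r, s, u}. Thus FOLLOW(<G>) = {q, r, s, u}.
FOLLOW(<B>): in <G>->q <B> <K>, <B> is followed by <K> with FIRST {ε, s}; in <G>->q <B> <K>, the suffix after <B> is nullable, so FOLLOW(<B>) ⊇ FOLLOW(<G>) = {q, r, s, u}; in <G>->r s u <B>, the suffix after <B> is empty, so FOLLOW(<B>) ⊇ FOLLOW(<G>) = {q, r, s, u}; in <B>->r <K> <S> <B>, the suffix after <B> is empty (adds nothing new); in <K>->s r <B> q, <B> is followed by q with FIRST {q}. Thus FOLLOW(<B>) = {q, r, s, u}.
FOLLOW(<S>): in <S>-><K> <K> <S>, the suffix after <S> is empty (adds nothing new); in <S>-><G> q <G> <S>, the suffix after <S> is empty (adds nothing new); in <B>->r <K> <S> <B>, <S> is followed by <B> with FIRST {ε, r}; in <B>->r <K> <S> <B>, the suffix after <S> is nullable, so FOLLOW(<S>) ⊇ FOLLOW(<B>) = {q, r, s, u}. Thus FOLLOW(<S>) = {$, q, r, s, u}.
FOLLOW(<K>): in <S>-><K> <K> <S> (occurrence 1), <K> is followed by <K> <S> with FIRST {q, r, s, u}; in <S>-><K> <K> <S> (occurrence 2), <K> is followed by <S> with FIRST {q, r, s, u}; in <G>->q <B> <K>, the suffix after <K> is empty, so FOLLOW(<K>) ⊇ FOLLOW(<G>) = {q, r, s, u}; in <B>->r <K> <S> <B>, <K> is followed by <S> <B> with FIRST {q, r, s, u}. Thus FOLLOW(<K>) = {q, r, s, u}.

{q, r, s, u}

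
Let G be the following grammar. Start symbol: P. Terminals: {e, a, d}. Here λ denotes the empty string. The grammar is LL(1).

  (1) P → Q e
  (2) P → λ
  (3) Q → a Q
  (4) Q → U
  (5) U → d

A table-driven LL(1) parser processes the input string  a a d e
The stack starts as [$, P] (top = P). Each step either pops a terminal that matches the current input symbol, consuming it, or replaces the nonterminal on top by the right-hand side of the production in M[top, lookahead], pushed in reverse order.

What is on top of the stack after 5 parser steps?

Q

step 1: stack=$ P  input=a a d e $  — expand P → Q e
step 2: stack=$ e Q  input=a a d e $  — expand Q → a Q
step 3: stack=$ e Q a  input=a a d e $  — match a
step 4: stack=$ e Q  input=a d e $  — expand Q → a Q
step 5: stack=$ e Q a  input=a d e $  — match a
Stack after step 5: $ e Q (top = Q).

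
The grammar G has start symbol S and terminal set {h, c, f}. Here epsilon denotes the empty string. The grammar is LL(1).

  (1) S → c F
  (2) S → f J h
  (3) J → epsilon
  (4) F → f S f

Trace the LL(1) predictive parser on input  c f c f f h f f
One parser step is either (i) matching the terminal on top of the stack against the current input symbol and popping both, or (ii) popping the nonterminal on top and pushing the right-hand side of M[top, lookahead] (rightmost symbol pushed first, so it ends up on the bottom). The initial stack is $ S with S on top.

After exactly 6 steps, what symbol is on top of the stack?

F

step 1: stack=$ S  input=c f c f f h f f $  — expand S → c F
step 2: stack=$ F c  input=c f c f f h f f $  — match c
step 3: stack=$ F  input=f c f f h f f $  — expand F → f S f
step 4: stack=$ f S f  input=f c f f h f f $  — match f
step 5: stack=$ f S  input=c f f h f f $  — expand S → c F
step 6: stack=$ f F c  input=c f f h f f $  — match c
Stack after step 6: $ f F (top = F).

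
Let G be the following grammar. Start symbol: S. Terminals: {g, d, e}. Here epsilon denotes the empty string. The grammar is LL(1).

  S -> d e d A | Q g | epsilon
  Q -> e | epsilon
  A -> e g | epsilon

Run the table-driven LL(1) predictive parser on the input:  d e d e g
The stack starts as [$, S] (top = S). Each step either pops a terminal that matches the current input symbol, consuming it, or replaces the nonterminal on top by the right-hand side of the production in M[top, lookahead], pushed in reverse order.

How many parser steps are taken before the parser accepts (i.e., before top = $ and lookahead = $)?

step 1: stack=$ S  input=d e d e g $  — expand S -> d e d A
step 2: stack=$ A d e d  input=d e d e g $  — match d
step 3: stack=$ A d e  input=e d e g $  — match e
step 4: stack=$ A d  input=d e g $  — match d
step 5: stack=$ A  input=e g $  — expand A -> e g
step 6: stack=$ g e  input=e g $  — match e
step 7: stack=$ g  input=g $  — match g
Accept reached after 7 steps.

7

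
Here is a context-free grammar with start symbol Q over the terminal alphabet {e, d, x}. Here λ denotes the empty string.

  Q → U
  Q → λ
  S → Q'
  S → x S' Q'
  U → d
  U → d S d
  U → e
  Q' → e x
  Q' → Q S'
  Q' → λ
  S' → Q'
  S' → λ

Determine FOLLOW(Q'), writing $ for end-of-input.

{d, e}

FIRST(U) = {d, e}
FIRST(Q) = {λ, d, e}  (via U)
FIRST(S) = {λ, d, e, x}  (via Q')
FIRST(Q') = {λ, d, e}  (via Q S')
FIRST(S') = {λ, d, e}  (via Q')
FOLLOW(Q) includes $ since Q is the start symbol.
FOLLOW(S): in U→d S d, S is followed by d with FIRST {d}. Thus FOLLOW(S) = {d}.
FOLLOW(Q): in Q'→Q S', Q is followed by S' with FIRST {λ, d, e}; in Q'→Q S', the suffix after Q is nullable, so FOLLOW(Q) ⊇ FOLLOW(Q') = {d, e}. Thus FOLLOW(Q) = {$, d, e}.
FOLLOW(U): in Q→U, the suffix after U is empty, so FOLLOW(U) ⊇ FOLLOW(Q) = {$, d, e}. Thus FOLLOW(U) = {$, d, e}.
FOLLOW(Q'): in S→Q', the suffix after Q' is empty, so FOLLOW(Q') ⊇ FOLLOW(S) = {d}; in S→x S' Q', the suffix after Q' is empty, so FOLLOW(Q') ⊇ FOLLOW(S) = {d}; in S'→Q', the suffix after Q' is empty, so FOLLOW(Q') ⊇ FOLLOW(S') = {d, e}. Thus FOLLOW(Q') = {d, e}.
FOLLOW(S'): in S→x S' Q', S' is followed by Q' with FIRST {λ, d, e}; in S→x S' Q', the suffix after S' is nullable, so FOLLOW(S') ⊇ FOLLOW(S) = {d}; in Q'→Q S', the suffix after S' is empty, so FOLLOW(S') ⊇ FOLLOW(Q') = {d, e}. Thus FOLLOW(S') = {d, e}.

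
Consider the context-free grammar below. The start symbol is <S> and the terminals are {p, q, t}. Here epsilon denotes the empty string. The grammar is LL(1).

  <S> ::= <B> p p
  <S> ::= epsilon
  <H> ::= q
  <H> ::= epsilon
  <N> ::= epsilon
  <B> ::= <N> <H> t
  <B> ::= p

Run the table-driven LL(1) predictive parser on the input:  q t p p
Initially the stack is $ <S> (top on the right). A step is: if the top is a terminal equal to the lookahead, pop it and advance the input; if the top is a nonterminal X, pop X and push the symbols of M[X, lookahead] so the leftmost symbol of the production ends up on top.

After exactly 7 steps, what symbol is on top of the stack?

p

     Stack            Input      Action
  1  $ <S>            q t p p $  expand <S> ::= <B> p p
  2  $ p p <B>        q t p p $  expand <B> ::= <N> <H> t
  3  $ p p t <H> <N>  q t p p $  expand <N> ::= epsilon
  4  $ p p t <H>      q t p p $  expand <H> ::= q
  5  $ p p t q        q t p p $  match q
  6  $ p p t          t p p $    match t
  7  $ p p            p p $      match p
Stack after step 7: $ p (top = p).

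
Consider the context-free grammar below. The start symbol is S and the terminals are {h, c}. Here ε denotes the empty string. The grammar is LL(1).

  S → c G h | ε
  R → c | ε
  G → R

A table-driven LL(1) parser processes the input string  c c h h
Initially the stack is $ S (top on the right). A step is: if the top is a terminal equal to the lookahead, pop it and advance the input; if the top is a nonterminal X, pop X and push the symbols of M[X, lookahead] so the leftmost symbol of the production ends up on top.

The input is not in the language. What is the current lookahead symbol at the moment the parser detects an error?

     Stack    Input      Action
  1  $ S      c c h h $  expand S → c G h
  2  $ h G c  c c h h $  match c
  3  $ h G    c h h $    expand G → R
  4  $ h R    c h h $    expand R → c
  5  $ h c    c h h $    match c
  6  $ h      h h $      match h
  7  $        h $        error: stack empty but input remains

h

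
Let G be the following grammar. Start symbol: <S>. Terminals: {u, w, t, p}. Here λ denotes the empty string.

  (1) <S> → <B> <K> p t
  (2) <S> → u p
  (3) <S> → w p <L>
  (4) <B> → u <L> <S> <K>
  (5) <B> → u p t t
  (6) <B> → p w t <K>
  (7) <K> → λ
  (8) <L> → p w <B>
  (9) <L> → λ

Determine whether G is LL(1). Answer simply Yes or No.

No

FIRST(<S>) = {p, u, w}
FIRST(<B>) = {p, u}
FIRST(<K>) = {λ}
FIRST(<L>) = {λ, p}
FOLLOW(<S>) = {$, p, u, w}
FOLLOW(<B>) = {$, p, u, w}
FOLLOW(<K>) = {$, p, u, w}
FOLLOW(<L>) = {$, p, u, w}
Cell M[<B>, u] receives both <B> → u <L> <S> <K> and <B> → u p t t — the grammar is not LL(1).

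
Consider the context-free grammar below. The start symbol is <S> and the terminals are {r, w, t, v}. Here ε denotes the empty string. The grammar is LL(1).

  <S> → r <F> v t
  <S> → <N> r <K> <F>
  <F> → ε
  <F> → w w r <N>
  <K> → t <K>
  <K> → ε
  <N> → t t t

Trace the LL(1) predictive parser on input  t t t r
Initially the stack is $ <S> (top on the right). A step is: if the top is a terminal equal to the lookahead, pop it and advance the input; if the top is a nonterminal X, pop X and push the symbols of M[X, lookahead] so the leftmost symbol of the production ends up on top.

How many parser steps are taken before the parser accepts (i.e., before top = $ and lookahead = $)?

step 1: stack=$ <S>  input=t t t r $  — expand <S> → <N> r <K> <F>
step 2: stack=$ <F> <K> r <N>  input=t t t r $  — expand <N> → t t t
step 3: stack=$ <F> <K> r t t t  input=t t t r $  — match t
step 4: stack=$ <F> <K> r t t  input=t t r $  — match t
step 5: stack=$ <F> <K> r t  input=t r $  — match t
step 6: stack=$ <F> <K> r  input=r $  — match r
step 7: stack=$ <F> <K>  input=$  — expand <K> → ε
step 8: stack=$ <F>  input=$  — expand <F> → ε
Accept reached after 8 steps.

8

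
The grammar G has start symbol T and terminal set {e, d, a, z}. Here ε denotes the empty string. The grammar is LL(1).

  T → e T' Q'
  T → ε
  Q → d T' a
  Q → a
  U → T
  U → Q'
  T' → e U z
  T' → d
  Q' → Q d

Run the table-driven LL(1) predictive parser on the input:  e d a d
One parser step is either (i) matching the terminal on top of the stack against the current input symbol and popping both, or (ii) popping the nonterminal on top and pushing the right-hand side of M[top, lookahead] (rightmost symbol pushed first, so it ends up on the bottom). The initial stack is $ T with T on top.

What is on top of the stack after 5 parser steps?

Q

     Stack      Input      Action
  1  $ T        e d a d $  expand T → e T' Q'
  2  $ Q' T' e  e d a d $  match e
  3  $ Q' T'    d a d $    expand T' → d
  4  $ Q' d     d a d $    match d
  5  $ Q'       a d $      expand Q' → Q d
Stack after step 5: $ d Q (top = Q).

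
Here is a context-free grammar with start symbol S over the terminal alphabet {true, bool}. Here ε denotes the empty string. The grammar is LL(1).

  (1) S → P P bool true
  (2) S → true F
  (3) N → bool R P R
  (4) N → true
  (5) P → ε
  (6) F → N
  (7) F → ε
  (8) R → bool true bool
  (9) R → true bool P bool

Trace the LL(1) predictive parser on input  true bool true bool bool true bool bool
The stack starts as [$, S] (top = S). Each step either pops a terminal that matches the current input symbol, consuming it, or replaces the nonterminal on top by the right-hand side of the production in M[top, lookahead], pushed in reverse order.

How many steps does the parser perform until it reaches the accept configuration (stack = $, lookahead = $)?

16

      Stack                   Input                                      Action
   1  $ S                     true bool true bool bool true bool bool $  expand S → true F
   2  $ F true                true bool true bool bool true bool bool $  match true
   3  $ F                     bool true bool bool true bool bool $       expand F → N
   4  $ N                     bool true bool bool true bool bool $       expand N → bool R P R
   5  $ R P R bool            bool true bool bool true bool bool $       match bool
   6  $ R P R                 true bool bool true bool bool $            expand R → true bool P bool
   7  $ R P bool P bool true  true bool bool true bool bool $            match true
   8  $ R P bool P bool       bool bool true bool bool $                 match bool
   9  $ R P bool P            bool true bool bool $                      expand P → ε
  10  $ R P bool              bool true bool bool $                      match bool
  11  $ R P                   true bool bool $                           expand P → ε
  12  $ R                     true bool bool $                           expand R → true bool P bool
  13  $ bool P bool true      true bool bool $                           match true
  14  $ bool P bool           bool bool $                                match bool
  15  $ bool P                bool $                                     expand P → ε
  16  $ bool                  bool $                                     match bool
Accept reached after 16 steps.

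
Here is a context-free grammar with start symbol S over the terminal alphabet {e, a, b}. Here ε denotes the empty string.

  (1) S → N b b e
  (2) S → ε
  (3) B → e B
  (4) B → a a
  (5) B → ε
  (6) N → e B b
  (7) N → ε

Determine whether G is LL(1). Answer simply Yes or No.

FIRST(S) = {ε, b, e}
FIRST(B) = {ε, a, e}
FIRST(N) = {ε, e}
FOLLOW(S) = {$}
FOLLOW(B) = {b}
FOLLOW(N) = {b}
Each cell of M receives at most one production.

Yes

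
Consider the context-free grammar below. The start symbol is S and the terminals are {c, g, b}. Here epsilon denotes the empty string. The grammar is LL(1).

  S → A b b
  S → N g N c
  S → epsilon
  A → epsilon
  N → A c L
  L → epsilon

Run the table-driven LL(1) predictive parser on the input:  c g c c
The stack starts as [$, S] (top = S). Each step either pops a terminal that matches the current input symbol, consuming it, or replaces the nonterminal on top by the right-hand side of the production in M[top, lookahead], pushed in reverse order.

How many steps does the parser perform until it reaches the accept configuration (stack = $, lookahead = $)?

      Stack          Input      Action
   1  $ S            c g c c $  expand S → N g N c
   2  $ c N g N      c g c c $  expand N → A c L
   3  $ c N g L c A  c g c c $  expand A → epsilon
   4  $ c N g L c    c g c c $  match c
   5  $ c N g L      g c c $    expand L → epsilon
   6  $ c N g        g c c $    match g
   7  $ c N          c c $      expand N → A c L
   8  $ c L c A      c c $      expand A → epsilon
   9  $ c L c        c c $      match c
  10  $ c L          c $        expand L → epsilon
  11  $ c            c $        match c
Accept reached after 11 steps.

11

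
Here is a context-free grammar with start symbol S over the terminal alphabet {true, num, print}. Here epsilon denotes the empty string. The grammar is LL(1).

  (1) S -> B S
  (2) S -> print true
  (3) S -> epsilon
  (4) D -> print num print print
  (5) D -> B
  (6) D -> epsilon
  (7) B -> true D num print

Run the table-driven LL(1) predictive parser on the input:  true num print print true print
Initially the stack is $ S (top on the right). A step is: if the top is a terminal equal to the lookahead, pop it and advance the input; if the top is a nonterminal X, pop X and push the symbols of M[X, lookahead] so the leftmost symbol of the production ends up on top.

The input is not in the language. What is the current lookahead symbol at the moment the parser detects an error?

print

step 1: stack=$ S  input=true num print print true print $  — expand S -> B S
step 2: stack=$ S B  input=true num print print true print $  — expand B -> true D num print
step 3: stack=$ S print num D true  input=true num print print true print $  — match true
step 4: stack=$ S print num D  input=num print print true print $  — expand D -> epsilon
step 5: stack=$ S print num  input=num print print true print $  — match num
step 6: stack=$ S print  input=print print true print $  — match print
step 7: stack=$ S  input=print true print $  — expand S -> print true
step 8: stack=$ true print  input=print true print $  — match print
step 9: stack=$ true  input=true print $  — match true
step 10: stack=$  input=print $  — error: stack empty but input remains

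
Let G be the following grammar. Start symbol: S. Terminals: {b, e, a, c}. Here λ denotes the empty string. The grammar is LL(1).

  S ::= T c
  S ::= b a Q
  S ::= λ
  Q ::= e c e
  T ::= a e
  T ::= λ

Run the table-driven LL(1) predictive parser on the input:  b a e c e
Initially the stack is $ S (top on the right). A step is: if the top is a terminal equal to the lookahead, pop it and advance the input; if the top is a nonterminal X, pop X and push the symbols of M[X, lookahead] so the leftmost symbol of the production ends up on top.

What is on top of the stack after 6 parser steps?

e

step 1: stack=$ S  input=b a e c e $  — expand S ::= b a Q
step 2: stack=$ Q a b  input=b a e c e $  — match b
step 3: stack=$ Q a  input=a e c e $  — match a
step 4: stack=$ Q  input=e c e $  — expand Q ::= e c e
step 5: stack=$ e c e  input=e c e $  — match e
step 6: stack=$ e c  input=c e $  — match c
Stack after step 6: $ e (top = e).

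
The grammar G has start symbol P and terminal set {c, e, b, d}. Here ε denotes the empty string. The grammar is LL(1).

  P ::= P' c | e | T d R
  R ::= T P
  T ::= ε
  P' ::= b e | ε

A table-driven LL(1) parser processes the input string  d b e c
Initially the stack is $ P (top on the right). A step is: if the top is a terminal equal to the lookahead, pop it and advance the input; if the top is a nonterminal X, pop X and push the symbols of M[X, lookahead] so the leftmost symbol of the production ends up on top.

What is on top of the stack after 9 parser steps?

     Stack    Input      Action
  1  $ P      d b e c $  expand P ::= T d R
  2  $ R d T  d b e c $  expand T ::= ε
  3  $ R d    d b e c $  match d
  4  $ R      b e c $    expand R ::= T P
  5  $ P T    b e c $    expand T ::= ε
  6  $ P      b e c $    expand P ::= P' c
  7  $ c P'   b e c $    expand P' ::= b e
  8  $ c e b  b e c $    match b
  9  $ c e    e c $      match e
Stack after step 9: $ c (top = c).

c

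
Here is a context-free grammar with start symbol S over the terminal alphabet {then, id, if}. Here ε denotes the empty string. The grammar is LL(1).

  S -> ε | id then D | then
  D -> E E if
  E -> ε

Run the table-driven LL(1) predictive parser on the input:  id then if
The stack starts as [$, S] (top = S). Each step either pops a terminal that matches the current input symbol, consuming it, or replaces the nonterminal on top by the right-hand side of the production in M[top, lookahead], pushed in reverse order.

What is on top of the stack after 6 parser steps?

step 1: stack=$ S  input=id then if $  — expand S -> id then D
step 2: stack=$ D then id  input=id then if $  — match id
step 3: stack=$ D then  input=then if $  — match then
step 4: stack=$ D  input=if $  — expand D -> E E if
step 5: stack=$ if E E  input=if $  — expand E -> ε
step 6: stack=$ if E  input=if $  — expand E -> ε
Stack after step 6: $ if (top = if).

if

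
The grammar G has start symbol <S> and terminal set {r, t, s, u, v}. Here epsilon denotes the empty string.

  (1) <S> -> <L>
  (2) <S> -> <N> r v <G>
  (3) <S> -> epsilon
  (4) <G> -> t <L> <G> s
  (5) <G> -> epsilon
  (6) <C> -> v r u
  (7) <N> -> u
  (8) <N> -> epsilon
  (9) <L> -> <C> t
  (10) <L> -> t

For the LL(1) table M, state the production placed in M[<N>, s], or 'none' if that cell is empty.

FIRST(<G>): from <G>->t <L> <G> s we get {t}; from <G>->epsilon we get {epsilon}. So FIRST(<G>) = {epsilon, t}.
FIRST(<C>): from <C>->v r u we get {v}. So FIRST(<C>) = {v}.
FIRST(<N>): from <N>->u we get {u}; from <N>->epsilon we get {epsilon}. So FIRST(<N>) = {epsilon, u}.
FIRST(<L>): from <L>-><C> t we get {v}; from <L>->t we get {t}. So FIRST(<L>) = {t, v}.
FIRST(<S>): from <S>-><L> we get {t, v}; from <S>-><N> r v <G> we get {r, u}; from <S>->epsilon we get {epsilon}. So FIRST(<S>) = {epsilon, r, t, u, v}.
FOLLOW(<S>) includes $ since <S> is the start symbol.
FOLLOW(<N>): in <S>-><N> r v <G>, <N> is followed by r v <G> with FIRST {r}. Thus FOLLOW(<N>) = {r}.
For <N> -> u: FIRST(u) = {u}, so it goes in M[<N>, t] for t ∈ {u}.
For <N> -> epsilon: FIRST(epsilon) = {epsilon}, so it goes in M[<N>, t] for t ∈ {}; since epsilon ∈ FIRST, also for every t ∈ FOLLOW(<N>) = {r}.
None of these place a production in M[<N>, s].

none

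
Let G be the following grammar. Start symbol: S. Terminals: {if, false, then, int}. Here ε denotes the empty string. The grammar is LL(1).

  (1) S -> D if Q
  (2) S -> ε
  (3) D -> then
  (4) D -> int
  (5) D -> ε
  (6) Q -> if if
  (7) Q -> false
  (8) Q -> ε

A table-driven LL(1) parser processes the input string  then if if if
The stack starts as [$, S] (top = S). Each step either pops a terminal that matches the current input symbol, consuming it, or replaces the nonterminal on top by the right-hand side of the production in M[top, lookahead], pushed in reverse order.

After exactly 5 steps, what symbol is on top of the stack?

step 1: stack=$ S  input=then if if if $  — expand S -> D if Q
step 2: stack=$ Q if D  input=then if if if $  — expand D -> then
step 3: stack=$ Q if then  input=then if if if $  — match then
step 4: stack=$ Q if  input=if if if $  — match if
step 5: stack=$ Q  input=if if $  — expand Q -> if if
Stack after step 5: $ if if (top = if).

if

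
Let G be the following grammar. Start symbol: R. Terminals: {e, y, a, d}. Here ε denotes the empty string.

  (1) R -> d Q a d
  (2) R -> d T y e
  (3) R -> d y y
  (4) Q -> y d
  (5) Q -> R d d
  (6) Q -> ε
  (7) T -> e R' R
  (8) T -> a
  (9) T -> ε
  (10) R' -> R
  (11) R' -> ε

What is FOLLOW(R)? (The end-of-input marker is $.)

{$, d, y}

FIRST(R) = {d}
FIRST(T) = {ε, a, e}
FIRST(Q) = {ε, d, y}  (via R d d)
FIRST(R') = {ε, d}  (via R)
FOLLOW(R) includes $ since R is the start symbol.
FOLLOW(Q): in R->d Q a d, Q is followed by a d with FIRST {a}. Thus FOLLOW(Q) = {a}.
FOLLOW(T): in R->d T y e, T is followed by y e with FIRST {y}. Thus FOLLOW(T) = {y}.
FOLLOW(R'): in T->e R' R, R' is followed by R with FIRST {d}. Thus FOLLOW(R') = {d}.
FOLLOW(R): in Q->R d d, R is followed by d d with FIRST {d}; in T->e R' R, the suffix after R is empty, so FOLLOW(R) ⊇ FOLLOW(T) = {y}; in R'->R, the suffix after R is empty, so FOLLOW(R) ⊇ FOLLOW(R') = {d}. Thus FOLLOW(R) = {$, d, y}.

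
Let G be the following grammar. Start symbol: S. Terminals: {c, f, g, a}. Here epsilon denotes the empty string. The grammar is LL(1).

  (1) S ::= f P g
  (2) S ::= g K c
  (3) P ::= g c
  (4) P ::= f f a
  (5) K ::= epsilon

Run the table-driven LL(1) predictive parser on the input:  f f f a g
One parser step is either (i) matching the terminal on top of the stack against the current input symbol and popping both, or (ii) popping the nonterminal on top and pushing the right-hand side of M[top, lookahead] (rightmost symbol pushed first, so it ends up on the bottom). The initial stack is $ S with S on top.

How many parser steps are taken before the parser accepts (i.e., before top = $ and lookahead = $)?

step 1: stack=$ S  input=f f f a g $  — expand S ::= f P g
step 2: stack=$ g P f  input=f f f a g $  — match f
step 3: stack=$ g P  input=f f a g $  — expand P ::= f f a
step 4: stack=$ g a f f  input=f f a g $  — match f
step 5: stack=$ g a f  input=f a g $  — match f
step 6: stack=$ g a  input=a g $  — match a
step 7: stack=$ g  input=g $  — match g
Accept reached after 7 steps.

7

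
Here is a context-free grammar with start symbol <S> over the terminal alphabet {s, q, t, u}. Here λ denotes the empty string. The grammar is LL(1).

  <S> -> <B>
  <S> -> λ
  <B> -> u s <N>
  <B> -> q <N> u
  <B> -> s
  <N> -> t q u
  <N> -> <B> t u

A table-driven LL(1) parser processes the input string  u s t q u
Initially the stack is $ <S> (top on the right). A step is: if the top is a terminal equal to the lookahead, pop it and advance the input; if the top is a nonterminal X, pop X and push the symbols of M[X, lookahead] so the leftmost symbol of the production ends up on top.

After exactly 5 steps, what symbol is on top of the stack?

t

     Stack      Input        Action
  1  $ <S>      u s t q u $  expand <S> -> <B>
  2  $ <B>      u s t q u $  expand <B> -> u s <N>
  3  $ <N> s u  u s t q u $  match u
  4  $ <N> s    s t q u $    match s
  5  $ <N>      t q u $      expand <N> -> t q u
Stack after step 5: $ u q t (top = t).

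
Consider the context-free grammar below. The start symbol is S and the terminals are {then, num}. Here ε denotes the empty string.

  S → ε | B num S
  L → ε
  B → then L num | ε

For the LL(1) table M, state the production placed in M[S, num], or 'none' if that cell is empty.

FIRST(L): from L→ε we get {ε}. So FIRST(L) = {ε}.
FIRST(B): from B→then L num we get {then}; from B→ε we get {ε}. So FIRST(B) = {ε, then}.
FIRST(S): from S→ε we get {ε}; from S→B num S we get {num, then}. So FIRST(S) = {ε, num, then}.
FOLLOW(S) includes $ since S is the start symbol.
FOLLOW(S): in S→B num S, the suffix after S is empty (adds nothing new). Thus FOLLOW(S) = {$}.
For S → ε: FIRST(ε) = {ε}, so it goes in M[S, t] for t ∈ {}; since ε ∈ FIRST, also for every t ∈ FOLLOW(S) = {$}.
For S → B num S: FIRST(B num S) = {num, then}, so it goes in M[S, t] for t ∈ {num, then}.

S → B num S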